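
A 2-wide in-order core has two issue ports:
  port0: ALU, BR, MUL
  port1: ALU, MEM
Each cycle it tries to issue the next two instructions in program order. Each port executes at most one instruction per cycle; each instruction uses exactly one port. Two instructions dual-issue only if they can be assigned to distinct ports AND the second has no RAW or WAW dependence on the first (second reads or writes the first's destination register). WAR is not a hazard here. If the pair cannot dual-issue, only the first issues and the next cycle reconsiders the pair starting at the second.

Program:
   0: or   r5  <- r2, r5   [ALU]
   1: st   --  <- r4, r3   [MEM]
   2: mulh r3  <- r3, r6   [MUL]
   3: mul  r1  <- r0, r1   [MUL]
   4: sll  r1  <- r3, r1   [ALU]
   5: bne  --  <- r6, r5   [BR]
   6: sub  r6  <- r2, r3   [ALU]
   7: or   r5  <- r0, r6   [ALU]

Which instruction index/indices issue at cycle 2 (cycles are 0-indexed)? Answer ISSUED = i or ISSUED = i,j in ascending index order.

ISSUED = 3

[0] i0/i1  or st  -- 2-wide
[1] i2  mulh  -- no-port MUL/MUL
[2] i3  mul  -- RAW+WAW r1
[3] i4/i5  sll bne  -- 2-wide
[4] i6  sub  -- RAW r6
[5] i7  or  -- tail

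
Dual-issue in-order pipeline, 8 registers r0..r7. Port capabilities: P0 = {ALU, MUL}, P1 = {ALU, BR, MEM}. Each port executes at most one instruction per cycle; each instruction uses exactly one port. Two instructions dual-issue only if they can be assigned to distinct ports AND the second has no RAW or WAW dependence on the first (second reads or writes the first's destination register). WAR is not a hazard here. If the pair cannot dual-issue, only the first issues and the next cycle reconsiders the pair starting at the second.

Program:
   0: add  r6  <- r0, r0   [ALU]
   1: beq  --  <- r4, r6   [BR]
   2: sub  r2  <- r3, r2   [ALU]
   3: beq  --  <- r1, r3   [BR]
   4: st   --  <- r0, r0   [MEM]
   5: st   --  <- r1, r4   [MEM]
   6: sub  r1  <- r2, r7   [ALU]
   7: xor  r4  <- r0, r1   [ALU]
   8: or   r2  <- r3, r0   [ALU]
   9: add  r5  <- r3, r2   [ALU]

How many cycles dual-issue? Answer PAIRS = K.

PAIRS = 3

c0: i0 add  RAW r6
c1: i1/i2 beq sub  pair
c2: i3 beq  no-port BR/MEM
c3: i4 st  no-port MEM/MEM
c4: i5/i6 st sub  pair
c5: i7/i8 xor or  pair
c6: i9 add  tail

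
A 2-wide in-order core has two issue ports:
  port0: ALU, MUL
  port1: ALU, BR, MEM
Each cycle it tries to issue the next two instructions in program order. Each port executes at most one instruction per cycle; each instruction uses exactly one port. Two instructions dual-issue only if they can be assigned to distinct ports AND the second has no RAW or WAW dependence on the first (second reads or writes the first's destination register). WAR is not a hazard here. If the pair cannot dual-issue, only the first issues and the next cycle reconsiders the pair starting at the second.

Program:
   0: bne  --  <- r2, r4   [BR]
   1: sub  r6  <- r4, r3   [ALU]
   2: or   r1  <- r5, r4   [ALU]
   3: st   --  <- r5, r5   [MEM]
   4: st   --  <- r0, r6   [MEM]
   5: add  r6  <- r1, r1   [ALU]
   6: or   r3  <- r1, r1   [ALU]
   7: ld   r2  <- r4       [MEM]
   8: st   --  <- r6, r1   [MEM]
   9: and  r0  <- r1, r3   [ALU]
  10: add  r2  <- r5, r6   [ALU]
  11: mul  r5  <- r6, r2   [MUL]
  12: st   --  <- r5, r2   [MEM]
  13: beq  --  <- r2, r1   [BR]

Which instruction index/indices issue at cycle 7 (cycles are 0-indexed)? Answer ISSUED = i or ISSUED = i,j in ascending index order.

ISSUED = 12

c0: i0+i1 bne+sub  pair
c1: i2+i3 or+st  pair
c2: i4+i5 st+add  pair
c3: i6+i7 or+ld  pair
c4: i8+i9 st+and  pair
c5: i10 add  RAW r2
c6: i11 mul  RAW r5
c7: i12 st  no-port MEM/BR
c8: i13 beq  tail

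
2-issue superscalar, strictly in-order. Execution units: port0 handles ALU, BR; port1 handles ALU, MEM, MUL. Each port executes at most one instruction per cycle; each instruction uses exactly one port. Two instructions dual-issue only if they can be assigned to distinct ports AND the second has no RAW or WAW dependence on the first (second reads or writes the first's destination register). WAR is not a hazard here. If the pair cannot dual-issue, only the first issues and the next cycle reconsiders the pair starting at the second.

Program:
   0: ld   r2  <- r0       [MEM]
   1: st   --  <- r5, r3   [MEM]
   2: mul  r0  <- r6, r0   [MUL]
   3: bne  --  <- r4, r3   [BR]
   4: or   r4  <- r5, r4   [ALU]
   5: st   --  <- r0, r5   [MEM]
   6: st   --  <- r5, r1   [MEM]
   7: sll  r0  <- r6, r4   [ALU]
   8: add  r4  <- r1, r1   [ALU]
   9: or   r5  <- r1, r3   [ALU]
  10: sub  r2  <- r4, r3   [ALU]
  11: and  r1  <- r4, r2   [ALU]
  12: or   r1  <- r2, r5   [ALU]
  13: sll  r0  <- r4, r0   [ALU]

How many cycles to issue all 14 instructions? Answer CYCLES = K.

0. ld @i0  | no-port MEM/MEM
1. st @i1  | no-port MEM/MUL
2. mul;bne @i2&i3  | 2-wide
3. or;st @i4&i5  | 2-wide
4. st;sll @i6&i7  | 2-wide
5. add;or @i8&i9  | 2-wide
6. sub @i10  | RAW r2
7. and @i11  | WAW r1
8. or;sll @i12&i13  | 2-wide

CYCLES = 9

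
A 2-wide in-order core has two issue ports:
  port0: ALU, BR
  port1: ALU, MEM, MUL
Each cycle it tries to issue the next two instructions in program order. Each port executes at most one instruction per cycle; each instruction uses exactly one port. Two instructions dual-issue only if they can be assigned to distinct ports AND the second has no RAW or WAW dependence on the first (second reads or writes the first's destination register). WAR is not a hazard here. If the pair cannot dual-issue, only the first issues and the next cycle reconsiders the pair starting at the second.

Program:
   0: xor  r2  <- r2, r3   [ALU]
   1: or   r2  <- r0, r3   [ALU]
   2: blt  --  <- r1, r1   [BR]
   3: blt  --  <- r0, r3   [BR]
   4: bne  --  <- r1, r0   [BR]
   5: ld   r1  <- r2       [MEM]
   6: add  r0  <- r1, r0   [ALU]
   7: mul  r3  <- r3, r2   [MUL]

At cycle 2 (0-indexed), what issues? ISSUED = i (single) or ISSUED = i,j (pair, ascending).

#0 head=0: xor i0 WAW r2
#1 head=1: or+blt i1+i2 2-wide
#2 head=3: blt i3 no-port BR/BR
#3 head=4: bne+ld i4+i5 2-wide
#4 head=6: add+mul i6+i7 2-wide

ISSUED = 3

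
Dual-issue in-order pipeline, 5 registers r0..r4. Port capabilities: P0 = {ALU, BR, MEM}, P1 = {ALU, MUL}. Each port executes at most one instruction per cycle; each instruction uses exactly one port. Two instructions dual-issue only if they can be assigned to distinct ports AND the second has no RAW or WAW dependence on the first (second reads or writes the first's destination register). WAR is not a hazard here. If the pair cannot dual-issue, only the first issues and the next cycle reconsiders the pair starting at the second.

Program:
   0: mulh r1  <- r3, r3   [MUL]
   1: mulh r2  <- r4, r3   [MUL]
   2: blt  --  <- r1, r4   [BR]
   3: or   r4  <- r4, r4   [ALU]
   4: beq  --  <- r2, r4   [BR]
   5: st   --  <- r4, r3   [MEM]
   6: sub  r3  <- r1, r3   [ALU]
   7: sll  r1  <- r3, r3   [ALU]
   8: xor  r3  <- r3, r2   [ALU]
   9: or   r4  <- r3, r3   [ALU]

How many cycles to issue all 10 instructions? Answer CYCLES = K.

CYCLES = 7

  cy0 -> i0 (mulh.MUL) no-port MUL/MUL
  cy1 -> i1&i2 (mulh.MUL blt.BR) dual
  cy2 -> i3 (or.ALU) RAW r4
  cy3 -> i4 (beq.BR) no-port BR/MEM
  cy4 -> i5&i6 (st.MEM sub.ALU) dual
  cy5 -> i7&i8 (sll.ALU xor.ALU) dual
  cy6 -> i9 (or.ALU) tail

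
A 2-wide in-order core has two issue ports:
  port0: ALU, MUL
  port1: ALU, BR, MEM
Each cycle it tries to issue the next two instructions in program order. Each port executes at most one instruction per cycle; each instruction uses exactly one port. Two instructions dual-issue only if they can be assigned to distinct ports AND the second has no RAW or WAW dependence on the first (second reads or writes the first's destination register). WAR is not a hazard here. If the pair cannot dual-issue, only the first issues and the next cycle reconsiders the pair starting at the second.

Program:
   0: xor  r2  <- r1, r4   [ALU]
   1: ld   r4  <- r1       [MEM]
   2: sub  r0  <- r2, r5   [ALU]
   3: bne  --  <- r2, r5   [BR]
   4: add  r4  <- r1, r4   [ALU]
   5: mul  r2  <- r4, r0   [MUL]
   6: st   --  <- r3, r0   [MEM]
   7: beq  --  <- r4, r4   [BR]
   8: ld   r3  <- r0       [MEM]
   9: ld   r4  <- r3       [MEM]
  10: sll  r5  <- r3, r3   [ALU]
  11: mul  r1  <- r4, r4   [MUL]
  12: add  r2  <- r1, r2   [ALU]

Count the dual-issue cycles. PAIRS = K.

0. xor.ALU+ld.MEM @i0,i1  | 2-wide
1. sub.ALU+bne.BR @i2,i3  | 2-wide
2. add.ALU @i4  | RAW r4
3. mul.MUL+st.MEM @i5,i6  | 2-wide
4. beq.BR @i7  | no-port BR/MEM
5. ld.MEM @i8  | no-port MEM/MEM
6. ld.MEM+sll.ALU @i9,i10  | 2-wide
7. mul.MUL @i11  | RAW r1
8. add.ALU @i12  | tail

PAIRS = 4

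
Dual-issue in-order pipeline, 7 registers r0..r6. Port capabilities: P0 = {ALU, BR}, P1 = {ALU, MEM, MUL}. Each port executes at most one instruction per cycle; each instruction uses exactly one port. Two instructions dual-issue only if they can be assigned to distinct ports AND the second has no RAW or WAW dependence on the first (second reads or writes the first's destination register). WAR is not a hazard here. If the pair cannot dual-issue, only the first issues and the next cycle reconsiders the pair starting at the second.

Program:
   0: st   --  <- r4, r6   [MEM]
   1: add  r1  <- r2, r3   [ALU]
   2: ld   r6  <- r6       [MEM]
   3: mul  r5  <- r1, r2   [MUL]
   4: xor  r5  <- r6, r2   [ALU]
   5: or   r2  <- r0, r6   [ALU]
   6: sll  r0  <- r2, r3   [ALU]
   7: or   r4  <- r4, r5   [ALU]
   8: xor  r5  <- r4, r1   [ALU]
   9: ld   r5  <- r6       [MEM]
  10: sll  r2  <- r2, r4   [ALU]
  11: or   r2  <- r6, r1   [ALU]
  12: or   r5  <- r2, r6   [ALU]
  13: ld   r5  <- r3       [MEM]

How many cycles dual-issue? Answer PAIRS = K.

PAIRS = 4

t=0 i0/i1:st.MEM add.ALU ; 2-wide
t=1 i2:ld.MEM ; no-port MEM/MUL
t=2 i3:mul.MUL ; WAW r5
t=3 i4/i5:xor.ALU or.ALU ; 2-wide
t=4 i6/i7:sll.ALU or.ALU ; 2-wide
t=5 i8:xor.ALU ; WAW r5
t=6 i9/i10:ld.MEM sll.ALU ; 2-wide
t=7 i11:or.ALU ; RAW r2
t=8 i12:or.ALU ; WAW r5
t=9 i13:ld.MEM ; tail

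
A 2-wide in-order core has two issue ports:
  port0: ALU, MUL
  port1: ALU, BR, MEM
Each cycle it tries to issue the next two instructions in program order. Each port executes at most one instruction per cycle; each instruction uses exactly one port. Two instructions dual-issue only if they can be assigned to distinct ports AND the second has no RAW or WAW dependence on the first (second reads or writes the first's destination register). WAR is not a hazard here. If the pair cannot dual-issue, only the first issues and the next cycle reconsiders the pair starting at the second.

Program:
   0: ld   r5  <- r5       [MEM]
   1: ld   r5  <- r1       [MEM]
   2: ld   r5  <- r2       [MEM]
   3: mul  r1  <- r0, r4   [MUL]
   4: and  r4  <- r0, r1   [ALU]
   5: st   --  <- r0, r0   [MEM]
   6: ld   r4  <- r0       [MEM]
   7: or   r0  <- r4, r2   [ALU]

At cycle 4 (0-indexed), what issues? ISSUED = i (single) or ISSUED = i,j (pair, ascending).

ISSUED = 6

t=0 i0:ld.MEM ; no-port MEM/MEM
t=1 i1:ld.MEM ; no-port MEM/MEM
t=2 i2/i3:ld.MEM;mul.MUL ; 2-wide
t=3 i4/i5:and.ALU;st.MEM ; 2-wide
t=4 i6:ld.MEM ; RAW r4
t=5 i7:or.ALU ; tail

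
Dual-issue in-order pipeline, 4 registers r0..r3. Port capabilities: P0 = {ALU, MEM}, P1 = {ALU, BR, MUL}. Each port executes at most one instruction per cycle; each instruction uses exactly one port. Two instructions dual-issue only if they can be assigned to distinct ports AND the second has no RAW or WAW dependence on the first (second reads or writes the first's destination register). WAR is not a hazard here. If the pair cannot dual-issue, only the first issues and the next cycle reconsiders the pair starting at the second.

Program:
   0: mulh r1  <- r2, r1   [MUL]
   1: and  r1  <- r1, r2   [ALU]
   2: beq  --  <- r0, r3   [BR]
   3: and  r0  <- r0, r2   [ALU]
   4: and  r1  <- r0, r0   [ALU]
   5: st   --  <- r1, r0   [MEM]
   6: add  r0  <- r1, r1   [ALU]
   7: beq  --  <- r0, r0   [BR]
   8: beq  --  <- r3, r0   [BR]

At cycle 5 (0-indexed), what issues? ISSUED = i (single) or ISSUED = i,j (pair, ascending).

  cy0 -> i0 (mulh) RAW+WAW r1
  cy1 -> i1&i2 (and;beq) pair
  cy2 -> i3 (and) RAW r0
  cy3 -> i4 (and) RAW r1
  cy4 -> i5&i6 (st;add) pair
  cy5 -> i7 (beq) no-port BR/BR
  cy6 -> i8 (beq) tail

ISSUED = 7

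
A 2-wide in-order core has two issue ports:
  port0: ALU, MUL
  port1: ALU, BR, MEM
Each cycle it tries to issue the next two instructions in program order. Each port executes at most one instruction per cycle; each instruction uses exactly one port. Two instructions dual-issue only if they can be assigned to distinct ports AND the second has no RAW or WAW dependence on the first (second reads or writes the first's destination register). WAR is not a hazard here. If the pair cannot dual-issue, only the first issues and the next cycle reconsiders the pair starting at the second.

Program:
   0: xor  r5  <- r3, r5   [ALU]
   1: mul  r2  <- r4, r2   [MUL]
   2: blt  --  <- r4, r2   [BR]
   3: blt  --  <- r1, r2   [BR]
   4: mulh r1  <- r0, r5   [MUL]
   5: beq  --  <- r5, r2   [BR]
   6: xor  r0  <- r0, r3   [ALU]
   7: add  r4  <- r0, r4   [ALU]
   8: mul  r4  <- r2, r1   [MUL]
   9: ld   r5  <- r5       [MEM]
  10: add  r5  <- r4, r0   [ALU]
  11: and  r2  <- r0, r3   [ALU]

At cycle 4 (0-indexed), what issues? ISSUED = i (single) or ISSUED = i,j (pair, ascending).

ISSUED = 7

  cy0 -> i0+i1 (xor.ALU+mul.MUL) 2-wide
  cy1 -> i2 (blt.BR) no-port BR/BR
  cy2 -> i3+i4 (blt.BR+mulh.MUL) 2-wide
  cy3 -> i5+i6 (beq.BR+xor.ALU) 2-wide
  cy4 -> i7 (add.ALU) WAW r4
  cy5 -> i8+i9 (mul.MUL+ld.MEM) 2-wide
  cy6 -> i10+i11 (add.ALU+and.ALU) 2-wide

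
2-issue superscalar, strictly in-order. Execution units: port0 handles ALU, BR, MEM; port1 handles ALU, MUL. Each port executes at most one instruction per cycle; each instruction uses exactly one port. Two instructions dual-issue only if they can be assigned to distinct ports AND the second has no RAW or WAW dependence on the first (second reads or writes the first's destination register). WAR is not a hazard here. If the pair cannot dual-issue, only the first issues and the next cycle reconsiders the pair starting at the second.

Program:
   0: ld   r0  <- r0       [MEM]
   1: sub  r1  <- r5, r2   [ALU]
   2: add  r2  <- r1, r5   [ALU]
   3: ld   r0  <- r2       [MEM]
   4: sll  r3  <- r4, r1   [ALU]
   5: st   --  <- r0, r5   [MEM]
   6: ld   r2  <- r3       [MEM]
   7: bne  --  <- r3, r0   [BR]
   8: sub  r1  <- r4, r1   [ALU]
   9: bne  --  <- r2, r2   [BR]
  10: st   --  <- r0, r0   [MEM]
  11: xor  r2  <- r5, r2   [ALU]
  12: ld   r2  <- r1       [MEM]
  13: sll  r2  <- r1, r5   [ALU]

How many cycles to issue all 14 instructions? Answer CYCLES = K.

CYCLES = 10

#0 head=0: ld.MEM+sub.ALU i0/i1 pair
#1 head=2: add.ALU i2 RAW r2
#2 head=3: ld.MEM+sll.ALU i3/i4 pair
#3 head=5: st.MEM i5 no-port MEM/MEM
#4 head=6: ld.MEM i6 no-port MEM/BR
#5 head=7: bne.BR+sub.ALU i7/i8 pair
#6 head=9: bne.BR i9 no-port BR/MEM
#7 head=10: st.MEM+xor.ALU i10/i11 pair
#8 head=12: ld.MEM i12 WAW r2
#9 head=13: sll.ALU i13 tail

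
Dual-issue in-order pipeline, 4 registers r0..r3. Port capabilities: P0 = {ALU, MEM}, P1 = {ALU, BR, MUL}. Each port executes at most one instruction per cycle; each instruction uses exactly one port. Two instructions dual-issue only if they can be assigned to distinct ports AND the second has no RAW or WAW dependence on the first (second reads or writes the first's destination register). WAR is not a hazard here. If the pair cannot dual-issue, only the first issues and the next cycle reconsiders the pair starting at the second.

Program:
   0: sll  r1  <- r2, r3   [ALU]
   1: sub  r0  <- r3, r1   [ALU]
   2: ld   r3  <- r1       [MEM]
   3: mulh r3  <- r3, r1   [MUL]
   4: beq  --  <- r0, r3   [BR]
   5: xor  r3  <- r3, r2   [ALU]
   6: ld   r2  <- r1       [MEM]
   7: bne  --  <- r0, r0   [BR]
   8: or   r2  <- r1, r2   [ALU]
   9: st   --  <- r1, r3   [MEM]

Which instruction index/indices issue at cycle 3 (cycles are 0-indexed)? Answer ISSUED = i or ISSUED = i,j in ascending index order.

ISSUED = 4,5

  cy0 -> i0 (sll) RAW r1
  cy1 -> i1/i2 (sub ld) dual
  cy2 -> i3 (mulh) no-port MUL/BR
  cy3 -> i4/i5 (beq xor) dual
  cy4 -> i6/i7 (ld bne) dual
  cy5 -> i8/i9 (or st) dual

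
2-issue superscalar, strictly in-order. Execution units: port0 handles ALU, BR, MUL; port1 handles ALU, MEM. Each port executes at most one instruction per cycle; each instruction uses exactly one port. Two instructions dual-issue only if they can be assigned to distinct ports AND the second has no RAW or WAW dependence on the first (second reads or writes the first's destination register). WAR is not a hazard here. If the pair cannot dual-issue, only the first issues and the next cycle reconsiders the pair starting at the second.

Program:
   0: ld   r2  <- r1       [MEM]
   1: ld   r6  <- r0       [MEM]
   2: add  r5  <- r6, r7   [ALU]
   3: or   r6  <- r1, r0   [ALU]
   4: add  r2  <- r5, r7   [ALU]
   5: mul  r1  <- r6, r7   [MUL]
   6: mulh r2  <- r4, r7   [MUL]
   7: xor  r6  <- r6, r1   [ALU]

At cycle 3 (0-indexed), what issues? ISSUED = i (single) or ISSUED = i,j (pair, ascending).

t=0 i0:ld.MEM ; no-port MEM/MEM
t=1 i1:ld.MEM ; RAW r6
t=2 i2/i3:add.ALU or.ALU ; 2-wide
t=3 i4/i5:add.ALU mul.MUL ; 2-wide
t=4 i6/i7:mulh.MUL xor.ALU ; 2-wide

ISSUED = 4,5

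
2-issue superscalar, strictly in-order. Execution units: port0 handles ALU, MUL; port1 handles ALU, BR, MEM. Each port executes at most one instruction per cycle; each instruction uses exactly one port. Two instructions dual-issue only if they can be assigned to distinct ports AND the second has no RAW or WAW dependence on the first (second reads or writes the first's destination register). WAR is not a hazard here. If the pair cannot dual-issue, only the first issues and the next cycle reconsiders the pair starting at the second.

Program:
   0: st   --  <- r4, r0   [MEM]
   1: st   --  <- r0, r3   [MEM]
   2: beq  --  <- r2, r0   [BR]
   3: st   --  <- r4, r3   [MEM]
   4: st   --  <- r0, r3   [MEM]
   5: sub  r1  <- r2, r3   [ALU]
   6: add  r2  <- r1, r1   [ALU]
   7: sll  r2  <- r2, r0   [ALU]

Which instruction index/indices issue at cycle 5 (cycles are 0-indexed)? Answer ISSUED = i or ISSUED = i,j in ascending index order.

[0] i0  st.MEM  -- no-port MEM/MEM
[1] i1  st.MEM  -- no-port MEM/BR
[2] i2  beq.BR  -- no-port BR/MEM
[3] i3  st.MEM  -- no-port MEM/MEM
[4] i4+i5  st.MEM sub.ALU  -- pair
[5] i6  add.ALU  -- RAW+WAW r2
[6] i7  sll.ALU  -- tail

ISSUED = 6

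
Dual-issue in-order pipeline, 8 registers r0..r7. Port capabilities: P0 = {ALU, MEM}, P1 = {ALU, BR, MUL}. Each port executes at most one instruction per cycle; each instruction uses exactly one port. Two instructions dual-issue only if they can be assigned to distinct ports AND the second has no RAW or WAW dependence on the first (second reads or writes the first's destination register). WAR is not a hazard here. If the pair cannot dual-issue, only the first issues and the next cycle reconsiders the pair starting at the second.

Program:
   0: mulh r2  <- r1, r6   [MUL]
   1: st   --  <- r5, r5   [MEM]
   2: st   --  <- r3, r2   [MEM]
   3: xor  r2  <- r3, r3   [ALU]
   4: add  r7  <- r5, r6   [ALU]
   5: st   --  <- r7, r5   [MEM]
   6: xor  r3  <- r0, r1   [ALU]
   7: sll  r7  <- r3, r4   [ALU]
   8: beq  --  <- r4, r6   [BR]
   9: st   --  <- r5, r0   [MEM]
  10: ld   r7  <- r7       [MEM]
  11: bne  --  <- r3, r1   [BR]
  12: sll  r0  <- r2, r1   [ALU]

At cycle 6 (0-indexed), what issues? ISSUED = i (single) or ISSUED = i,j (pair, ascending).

ISSUED = 10,11

#0 head=0: mulh.MUL+st.MEM i0,i1 2-wide
#1 head=2: st.MEM+xor.ALU i2,i3 2-wide
#2 head=4: add.ALU i4 RAW r7
#3 head=5: st.MEM+xor.ALU i5,i6 2-wide
#4 head=7: sll.ALU+beq.BR i7,i8 2-wide
#5 head=9: st.MEM i9 no-port MEM/MEM
#6 head=10: ld.MEM+bne.BR i10,i11 2-wide
#7 head=12: sll.ALU i12 tail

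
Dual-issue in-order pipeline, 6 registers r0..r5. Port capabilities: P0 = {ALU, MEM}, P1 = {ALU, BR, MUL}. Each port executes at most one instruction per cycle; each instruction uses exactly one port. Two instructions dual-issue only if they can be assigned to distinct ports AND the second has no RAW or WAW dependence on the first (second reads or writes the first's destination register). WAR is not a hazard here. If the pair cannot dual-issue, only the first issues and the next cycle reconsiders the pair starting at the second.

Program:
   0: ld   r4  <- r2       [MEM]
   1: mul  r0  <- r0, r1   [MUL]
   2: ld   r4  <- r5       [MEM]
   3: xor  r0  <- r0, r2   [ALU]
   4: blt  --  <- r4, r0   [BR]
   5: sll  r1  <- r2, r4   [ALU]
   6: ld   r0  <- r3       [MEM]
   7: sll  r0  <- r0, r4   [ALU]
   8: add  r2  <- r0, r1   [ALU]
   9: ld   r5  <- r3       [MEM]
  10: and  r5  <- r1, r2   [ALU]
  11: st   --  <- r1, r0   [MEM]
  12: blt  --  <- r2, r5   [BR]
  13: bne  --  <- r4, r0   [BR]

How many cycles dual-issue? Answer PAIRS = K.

t=0 i0,i1:ld.MEM+mul.MUL ; dual
t=1 i2,i3:ld.MEM+xor.ALU ; dual
t=2 i4,i5:blt.BR+sll.ALU ; dual
t=3 i6:ld.MEM ; RAW+WAW r0
t=4 i7:sll.ALU ; RAW r0
t=5 i8,i9:add.ALU+ld.MEM ; dual
t=6 i10,i11:and.ALU+st.MEM ; dual
t=7 i12:blt.BR ; no-port BR/BR
t=8 i13:bne.BR ; tail

PAIRS = 5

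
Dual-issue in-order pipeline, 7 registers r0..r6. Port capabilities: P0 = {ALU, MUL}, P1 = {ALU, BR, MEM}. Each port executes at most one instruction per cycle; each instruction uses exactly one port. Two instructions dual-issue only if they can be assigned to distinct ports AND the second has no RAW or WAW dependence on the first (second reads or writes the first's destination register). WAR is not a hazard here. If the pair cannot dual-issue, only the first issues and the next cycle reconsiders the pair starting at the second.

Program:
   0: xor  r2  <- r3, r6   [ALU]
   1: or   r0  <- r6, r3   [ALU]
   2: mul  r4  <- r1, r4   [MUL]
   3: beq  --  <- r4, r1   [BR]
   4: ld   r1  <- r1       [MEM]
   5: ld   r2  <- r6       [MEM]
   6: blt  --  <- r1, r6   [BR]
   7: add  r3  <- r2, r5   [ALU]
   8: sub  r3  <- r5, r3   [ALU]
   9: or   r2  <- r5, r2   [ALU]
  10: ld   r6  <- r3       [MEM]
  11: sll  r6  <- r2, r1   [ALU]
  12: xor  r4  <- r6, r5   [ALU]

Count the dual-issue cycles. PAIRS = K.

PAIRS = 3

[0] i0&i1  xor/or  -- dual
[1] i2  mul  -- RAW r4
[2] i3  beq  -- no-port BR/MEM
[3] i4  ld  -- no-port MEM/MEM
[4] i5  ld  -- no-port MEM/BR
[5] i6&i7  blt/add  -- dual
[6] i8&i9  sub/or  -- dual
[7] i10  ld  -- WAW r6
[8] i11  sll  -- RAW r6
[9] i12  xor  -- tail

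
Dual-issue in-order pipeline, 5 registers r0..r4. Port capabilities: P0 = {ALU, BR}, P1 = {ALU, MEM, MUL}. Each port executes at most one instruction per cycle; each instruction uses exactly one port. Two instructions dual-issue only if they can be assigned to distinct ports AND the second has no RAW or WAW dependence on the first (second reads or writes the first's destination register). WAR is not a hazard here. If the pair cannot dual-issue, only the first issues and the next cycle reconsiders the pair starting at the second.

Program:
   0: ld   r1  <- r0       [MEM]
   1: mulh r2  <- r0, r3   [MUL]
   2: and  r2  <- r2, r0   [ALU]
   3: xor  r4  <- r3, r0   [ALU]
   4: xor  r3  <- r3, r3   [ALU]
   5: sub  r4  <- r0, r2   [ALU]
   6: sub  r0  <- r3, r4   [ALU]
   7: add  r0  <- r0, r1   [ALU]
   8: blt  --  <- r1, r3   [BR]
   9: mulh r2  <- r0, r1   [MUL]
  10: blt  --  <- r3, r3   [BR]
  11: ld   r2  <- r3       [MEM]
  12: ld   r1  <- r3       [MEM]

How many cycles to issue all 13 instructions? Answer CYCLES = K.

#0 head=0: ld.MEM i0 no-port MEM/MUL
#1 head=1: mulh.MUL i1 RAW+WAW r2
#2 head=2: and.ALU/xor.ALU i2+i3 pair
#3 head=4: xor.ALU/sub.ALU i4+i5 pair
#4 head=6: sub.ALU i6 RAW+WAW r0
#5 head=7: add.ALU/blt.BR i7+i8 pair
#6 head=9: mulh.MUL/blt.BR i9+i10 pair
#7 head=11: ld.MEM i11 no-port MEM/MEM
#8 head=12: ld.MEM i12 tail

CYCLES = 9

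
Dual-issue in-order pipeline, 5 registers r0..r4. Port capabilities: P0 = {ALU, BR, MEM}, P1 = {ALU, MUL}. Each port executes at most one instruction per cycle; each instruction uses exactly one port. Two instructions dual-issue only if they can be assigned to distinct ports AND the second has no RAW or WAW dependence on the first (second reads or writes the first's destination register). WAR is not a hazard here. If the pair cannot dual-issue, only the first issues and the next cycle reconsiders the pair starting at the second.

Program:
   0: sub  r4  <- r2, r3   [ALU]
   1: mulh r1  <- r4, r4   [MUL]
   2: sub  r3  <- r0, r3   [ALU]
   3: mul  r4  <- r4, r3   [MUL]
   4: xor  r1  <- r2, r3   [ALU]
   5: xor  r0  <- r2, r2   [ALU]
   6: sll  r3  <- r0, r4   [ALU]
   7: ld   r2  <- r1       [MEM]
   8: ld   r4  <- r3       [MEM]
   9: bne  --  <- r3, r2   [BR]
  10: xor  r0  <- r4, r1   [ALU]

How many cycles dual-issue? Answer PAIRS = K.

0. sub @i0  | RAW r4
1. mulh/sub @i1&i2  | 2-wide
2. mul/xor @i3&i4  | 2-wide
3. xor @i5  | RAW r0
4. sll/ld @i6&i7  | 2-wide
5. ld @i8  | no-port MEM/BR
6. bne/xor @i9&i10  | 2-wide

PAIRS = 4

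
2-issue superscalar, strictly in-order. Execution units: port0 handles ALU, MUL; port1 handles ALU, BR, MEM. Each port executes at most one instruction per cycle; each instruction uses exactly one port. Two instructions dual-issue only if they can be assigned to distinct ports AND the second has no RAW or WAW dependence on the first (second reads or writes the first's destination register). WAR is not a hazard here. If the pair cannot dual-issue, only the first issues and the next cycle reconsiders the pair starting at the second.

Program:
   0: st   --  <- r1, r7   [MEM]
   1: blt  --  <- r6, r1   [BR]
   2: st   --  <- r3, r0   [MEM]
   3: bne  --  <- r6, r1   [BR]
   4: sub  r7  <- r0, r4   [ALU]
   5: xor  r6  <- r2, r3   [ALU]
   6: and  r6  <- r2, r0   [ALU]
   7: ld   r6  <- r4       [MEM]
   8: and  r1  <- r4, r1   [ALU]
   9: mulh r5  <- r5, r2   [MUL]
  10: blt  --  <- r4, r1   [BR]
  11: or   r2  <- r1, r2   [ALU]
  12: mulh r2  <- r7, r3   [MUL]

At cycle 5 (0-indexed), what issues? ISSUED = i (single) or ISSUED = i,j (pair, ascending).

  cy0 -> i0 (st) no-port MEM/BR
  cy1 -> i1 (blt) no-port BR/MEM
  cy2 -> i2 (st) no-port MEM/BR
  cy3 -> i3+i4 (bne sub) pair
  cy4 -> i5 (xor) WAW r6
  cy5 -> i6 (and) WAW r6
  cy6 -> i7+i8 (ld and) pair
  cy7 -> i9+i10 (mulh blt) pair
  cy8 -> i11 (or) WAW r2
  cy9 -> i12 (mulh) tail

ISSUED = 6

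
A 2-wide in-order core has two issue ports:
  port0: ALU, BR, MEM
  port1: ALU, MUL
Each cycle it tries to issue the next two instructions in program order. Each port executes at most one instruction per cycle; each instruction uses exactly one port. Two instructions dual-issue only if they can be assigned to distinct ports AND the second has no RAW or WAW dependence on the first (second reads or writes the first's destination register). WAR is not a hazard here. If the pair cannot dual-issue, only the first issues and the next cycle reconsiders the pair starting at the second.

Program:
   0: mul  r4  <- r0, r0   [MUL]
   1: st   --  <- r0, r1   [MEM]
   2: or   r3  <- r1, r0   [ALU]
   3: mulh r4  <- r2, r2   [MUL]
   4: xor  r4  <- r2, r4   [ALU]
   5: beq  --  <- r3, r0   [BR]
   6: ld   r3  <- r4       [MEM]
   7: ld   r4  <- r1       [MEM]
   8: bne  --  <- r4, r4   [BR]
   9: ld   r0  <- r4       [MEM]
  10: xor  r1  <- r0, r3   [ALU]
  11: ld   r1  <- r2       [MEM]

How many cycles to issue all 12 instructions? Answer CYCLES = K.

#0 head=0: mul/st i0+i1 dual
#1 head=2: or/mulh i2+i3 dual
#2 head=4: xor/beq i4+i5 dual
#3 head=6: ld i6 no-port MEM/MEM
#4 head=7: ld i7 no-port MEM/BR
#5 head=8: bne i8 no-port BR/MEM
#6 head=9: ld i9 RAW r0
#7 head=10: xor i10 WAW r1
#8 head=11: ld i11 tail

CYCLES = 9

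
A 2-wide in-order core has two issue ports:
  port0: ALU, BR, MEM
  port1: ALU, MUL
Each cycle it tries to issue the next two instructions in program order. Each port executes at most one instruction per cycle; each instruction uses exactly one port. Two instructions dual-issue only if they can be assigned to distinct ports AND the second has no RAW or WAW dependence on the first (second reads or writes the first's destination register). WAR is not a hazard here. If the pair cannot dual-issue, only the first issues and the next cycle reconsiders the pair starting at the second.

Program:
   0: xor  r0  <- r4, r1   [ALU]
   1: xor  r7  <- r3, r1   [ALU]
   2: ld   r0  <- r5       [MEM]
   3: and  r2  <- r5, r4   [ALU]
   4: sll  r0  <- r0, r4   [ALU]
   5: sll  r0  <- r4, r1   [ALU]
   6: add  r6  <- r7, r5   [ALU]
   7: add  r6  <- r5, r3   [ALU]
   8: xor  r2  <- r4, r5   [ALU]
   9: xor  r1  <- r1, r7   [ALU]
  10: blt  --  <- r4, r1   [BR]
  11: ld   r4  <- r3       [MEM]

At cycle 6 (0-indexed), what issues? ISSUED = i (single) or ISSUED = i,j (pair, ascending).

t=0 i0&i1:xor/xor ; dual
t=1 i2&i3:ld/and ; dual
t=2 i4:sll ; WAW r0
t=3 i5&i6:sll/add ; dual
t=4 i7&i8:add/xor ; dual
t=5 i9:xor ; RAW r1
t=6 i10:blt ; no-port BR/MEM
t=7 i11:ld ; tail

ISSUED = 10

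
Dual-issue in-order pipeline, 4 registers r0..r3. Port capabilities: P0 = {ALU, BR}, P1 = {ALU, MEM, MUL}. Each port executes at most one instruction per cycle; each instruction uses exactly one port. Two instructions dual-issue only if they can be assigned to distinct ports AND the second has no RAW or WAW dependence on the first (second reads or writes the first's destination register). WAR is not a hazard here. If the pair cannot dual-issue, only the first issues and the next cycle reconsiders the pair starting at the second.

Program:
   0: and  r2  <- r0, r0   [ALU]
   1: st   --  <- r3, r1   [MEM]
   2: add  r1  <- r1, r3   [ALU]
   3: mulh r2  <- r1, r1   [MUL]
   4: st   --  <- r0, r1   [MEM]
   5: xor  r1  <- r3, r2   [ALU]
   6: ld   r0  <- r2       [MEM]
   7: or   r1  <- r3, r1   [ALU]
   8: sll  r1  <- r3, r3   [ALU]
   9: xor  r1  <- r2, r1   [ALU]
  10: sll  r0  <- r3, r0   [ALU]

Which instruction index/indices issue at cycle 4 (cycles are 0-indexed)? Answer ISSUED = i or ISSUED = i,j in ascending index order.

ISSUED = 6,7

c0: i0+i1 and.ALU;st.MEM  pair
c1: i2 add.ALU  RAW r1
c2: i3 mulh.MUL  no-port MUL/MEM
c3: i4+i5 st.MEM;xor.ALU  pair
c4: i6+i7 ld.MEM;or.ALU  pair
c5: i8 sll.ALU  RAW+WAW r1
c6: i9+i10 xor.ALU;sll.ALU  pair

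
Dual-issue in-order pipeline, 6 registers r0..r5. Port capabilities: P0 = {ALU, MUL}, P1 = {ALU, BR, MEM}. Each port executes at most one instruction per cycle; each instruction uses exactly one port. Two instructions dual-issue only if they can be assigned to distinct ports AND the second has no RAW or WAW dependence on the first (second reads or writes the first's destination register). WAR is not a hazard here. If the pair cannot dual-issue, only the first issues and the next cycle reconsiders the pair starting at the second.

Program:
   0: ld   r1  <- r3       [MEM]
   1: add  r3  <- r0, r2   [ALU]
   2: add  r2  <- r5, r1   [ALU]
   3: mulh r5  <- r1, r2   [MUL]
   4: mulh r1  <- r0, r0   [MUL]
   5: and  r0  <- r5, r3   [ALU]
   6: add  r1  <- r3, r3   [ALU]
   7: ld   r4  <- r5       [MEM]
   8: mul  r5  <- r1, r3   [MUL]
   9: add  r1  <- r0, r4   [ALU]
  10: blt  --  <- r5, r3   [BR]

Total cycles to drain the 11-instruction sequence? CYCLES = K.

0. ld.MEM/add.ALU @i0+i1  | pair
1. add.ALU @i2  | RAW r2
2. mulh.MUL @i3  | no-port MUL/MUL
3. mulh.MUL/and.ALU @i4+i5  | pair
4. add.ALU/ld.MEM @i6+i7  | pair
5. mul.MUL/add.ALU @i8+i9  | pair
6. blt.BR @i10  | tail

CYCLES = 7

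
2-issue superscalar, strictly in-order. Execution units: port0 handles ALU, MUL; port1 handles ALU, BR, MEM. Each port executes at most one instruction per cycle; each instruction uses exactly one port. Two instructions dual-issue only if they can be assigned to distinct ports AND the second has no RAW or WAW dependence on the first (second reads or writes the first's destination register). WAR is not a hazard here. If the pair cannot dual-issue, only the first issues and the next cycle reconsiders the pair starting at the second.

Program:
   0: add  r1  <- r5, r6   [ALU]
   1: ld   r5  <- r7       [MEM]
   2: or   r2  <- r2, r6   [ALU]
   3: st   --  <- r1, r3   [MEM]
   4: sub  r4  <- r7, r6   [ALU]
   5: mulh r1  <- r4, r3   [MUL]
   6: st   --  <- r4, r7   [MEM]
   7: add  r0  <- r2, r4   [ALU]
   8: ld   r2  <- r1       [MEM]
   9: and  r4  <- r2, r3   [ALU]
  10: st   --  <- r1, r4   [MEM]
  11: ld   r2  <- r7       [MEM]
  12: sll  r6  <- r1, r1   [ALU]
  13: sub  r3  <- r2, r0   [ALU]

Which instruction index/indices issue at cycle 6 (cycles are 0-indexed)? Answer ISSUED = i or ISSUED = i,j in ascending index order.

c0: i0/i1 add.ALU ld.MEM  2-wide
c1: i2/i3 or.ALU st.MEM  2-wide
c2: i4 sub.ALU  RAW r4
c3: i5/i6 mulh.MUL st.MEM  2-wide
c4: i7/i8 add.ALU ld.MEM  2-wide
c5: i9 and.ALU  RAW r4
c6: i10 st.MEM  no-port MEM/MEM
c7: i11/i12 ld.MEM sll.ALU  2-wide
c8: i13 sub.ALU  tail

ISSUED = 10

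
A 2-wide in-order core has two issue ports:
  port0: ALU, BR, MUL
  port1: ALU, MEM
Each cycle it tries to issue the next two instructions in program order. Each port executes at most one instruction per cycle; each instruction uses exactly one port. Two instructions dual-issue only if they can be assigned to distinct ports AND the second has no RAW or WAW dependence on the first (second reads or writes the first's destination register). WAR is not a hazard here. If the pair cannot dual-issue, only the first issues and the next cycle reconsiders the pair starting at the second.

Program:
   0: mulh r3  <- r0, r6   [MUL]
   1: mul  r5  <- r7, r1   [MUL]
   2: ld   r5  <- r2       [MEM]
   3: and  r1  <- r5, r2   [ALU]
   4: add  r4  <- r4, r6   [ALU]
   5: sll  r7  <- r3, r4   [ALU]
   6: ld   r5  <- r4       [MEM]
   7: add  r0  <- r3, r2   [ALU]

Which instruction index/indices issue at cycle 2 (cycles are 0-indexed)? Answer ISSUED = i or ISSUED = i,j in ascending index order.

ISSUED = 2

[0] i0  mulh.MUL  -- no-port MUL/MUL
[1] i1  mul.MUL  -- WAW r5
[2] i2  ld.MEM  -- RAW r5
[3] i3,i4  and.ALU;add.ALU  -- dual
[4] i5,i6  sll.ALU;ld.MEM  -- dual
[5] i7  add.ALU  -- tail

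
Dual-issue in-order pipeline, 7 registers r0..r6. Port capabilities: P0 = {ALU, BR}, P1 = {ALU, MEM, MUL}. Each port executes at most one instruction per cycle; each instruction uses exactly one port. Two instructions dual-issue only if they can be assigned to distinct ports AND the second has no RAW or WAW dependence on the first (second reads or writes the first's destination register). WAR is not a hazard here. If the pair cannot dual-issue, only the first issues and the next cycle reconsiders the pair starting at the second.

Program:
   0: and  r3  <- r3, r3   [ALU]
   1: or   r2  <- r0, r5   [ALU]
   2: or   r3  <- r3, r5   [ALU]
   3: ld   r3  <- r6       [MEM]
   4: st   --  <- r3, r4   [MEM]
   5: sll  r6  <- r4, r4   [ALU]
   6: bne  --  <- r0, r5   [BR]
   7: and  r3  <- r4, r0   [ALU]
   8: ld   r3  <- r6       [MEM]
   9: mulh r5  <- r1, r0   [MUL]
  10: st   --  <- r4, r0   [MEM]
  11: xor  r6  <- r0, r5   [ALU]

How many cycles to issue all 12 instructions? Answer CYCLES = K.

[0] i0&i1  and.ALU+or.ALU  -- pair
[1] i2  or.ALU  -- WAW r3
[2] i3  ld.MEM  -- no-port MEM/MEM
[3] i4&i5  st.MEM+sll.ALU  -- pair
[4] i6&i7  bne.BR+and.ALU  -- pair
[5] i8  ld.MEM  -- no-port MEM/MUL
[6] i9  mulh.MUL  -- no-port MUL/MEM
[7] i10&i11  st.MEM+xor.ALU  -- pair

CYCLES = 8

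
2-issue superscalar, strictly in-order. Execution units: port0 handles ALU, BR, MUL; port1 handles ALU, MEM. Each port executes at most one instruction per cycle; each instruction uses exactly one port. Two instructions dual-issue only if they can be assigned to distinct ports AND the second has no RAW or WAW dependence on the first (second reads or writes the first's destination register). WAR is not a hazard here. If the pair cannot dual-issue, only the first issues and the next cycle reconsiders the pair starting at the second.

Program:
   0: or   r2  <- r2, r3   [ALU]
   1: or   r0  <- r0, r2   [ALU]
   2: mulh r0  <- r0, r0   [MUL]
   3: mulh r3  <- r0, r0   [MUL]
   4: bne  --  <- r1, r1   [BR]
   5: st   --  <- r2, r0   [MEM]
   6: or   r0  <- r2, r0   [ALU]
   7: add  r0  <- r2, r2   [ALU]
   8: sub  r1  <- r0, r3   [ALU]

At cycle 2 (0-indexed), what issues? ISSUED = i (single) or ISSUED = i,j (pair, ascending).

t=0 i0:or ; RAW r2
t=1 i1:or ; RAW+WAW r0
t=2 i2:mulh ; no-port MUL/MUL
t=3 i3:mulh ; no-port MUL/BR
t=4 i4&i5:bne;st ; dual
t=5 i6:or ; WAW r0
t=6 i7:add ; RAW r0
t=7 i8:sub ; tail

ISSUED = 2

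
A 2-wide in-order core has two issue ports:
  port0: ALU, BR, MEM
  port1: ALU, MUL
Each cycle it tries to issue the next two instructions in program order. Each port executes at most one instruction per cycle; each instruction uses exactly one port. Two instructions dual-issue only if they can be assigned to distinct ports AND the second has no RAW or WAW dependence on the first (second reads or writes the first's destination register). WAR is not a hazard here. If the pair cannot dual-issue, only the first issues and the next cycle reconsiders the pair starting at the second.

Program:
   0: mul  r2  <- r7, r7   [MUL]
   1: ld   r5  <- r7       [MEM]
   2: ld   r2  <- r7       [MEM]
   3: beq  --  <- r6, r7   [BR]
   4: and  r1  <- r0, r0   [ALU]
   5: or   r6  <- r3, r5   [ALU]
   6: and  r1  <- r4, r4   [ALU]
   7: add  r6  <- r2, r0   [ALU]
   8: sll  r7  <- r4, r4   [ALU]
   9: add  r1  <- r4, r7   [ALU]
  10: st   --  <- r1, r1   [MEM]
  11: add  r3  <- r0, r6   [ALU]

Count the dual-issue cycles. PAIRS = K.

PAIRS = 5

#0 head=0: mul ld i0&i1 dual
#1 head=2: ld i2 no-port MEM/BR
#2 head=3: beq and i3&i4 dual
#3 head=5: or and i5&i6 dual
#4 head=7: add sll i7&i8 dual
#5 head=9: add i9 RAW r1
#6 head=10: st add i10&i11 dual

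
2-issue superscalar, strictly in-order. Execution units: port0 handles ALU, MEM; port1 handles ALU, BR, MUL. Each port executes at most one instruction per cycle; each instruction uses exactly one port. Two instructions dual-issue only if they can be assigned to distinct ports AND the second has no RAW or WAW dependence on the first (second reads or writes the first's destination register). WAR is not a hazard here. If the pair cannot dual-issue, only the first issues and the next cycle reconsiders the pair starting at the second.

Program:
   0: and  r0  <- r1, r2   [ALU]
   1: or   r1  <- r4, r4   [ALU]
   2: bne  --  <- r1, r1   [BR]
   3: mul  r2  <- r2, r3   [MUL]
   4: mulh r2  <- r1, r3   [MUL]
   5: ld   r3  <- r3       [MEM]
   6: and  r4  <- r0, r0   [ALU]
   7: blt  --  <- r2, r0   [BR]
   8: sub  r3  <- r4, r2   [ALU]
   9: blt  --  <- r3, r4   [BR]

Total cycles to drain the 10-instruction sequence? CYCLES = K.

CYCLES = 7

  cy0 -> i0,i1 (and.ALU/or.ALU) pair
  cy1 -> i2 (bne.BR) no-port BR/MUL
  cy2 -> i3 (mul.MUL) no-port MUL/MUL
  cy3 -> i4,i5 (mulh.MUL/ld.MEM) pair
  cy4 -> i6,i7 (and.ALU/blt.BR) pair
  cy5 -> i8 (sub.ALU) RAW r3
  cy6 -> i9 (blt.BR) tail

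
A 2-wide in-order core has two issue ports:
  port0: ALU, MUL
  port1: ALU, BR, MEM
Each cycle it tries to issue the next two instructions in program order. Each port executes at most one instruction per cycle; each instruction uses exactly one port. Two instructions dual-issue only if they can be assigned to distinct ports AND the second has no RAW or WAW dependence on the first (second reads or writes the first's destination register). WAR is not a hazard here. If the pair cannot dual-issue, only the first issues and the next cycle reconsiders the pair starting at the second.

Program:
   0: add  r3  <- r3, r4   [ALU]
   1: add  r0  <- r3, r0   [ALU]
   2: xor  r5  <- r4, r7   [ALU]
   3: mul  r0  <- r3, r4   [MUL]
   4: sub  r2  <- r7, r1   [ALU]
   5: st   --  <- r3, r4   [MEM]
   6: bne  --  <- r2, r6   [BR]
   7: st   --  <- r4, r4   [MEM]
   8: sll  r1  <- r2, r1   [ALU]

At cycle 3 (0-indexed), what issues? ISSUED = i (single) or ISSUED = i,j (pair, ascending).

ISSUED = 5

  cy0 -> i0 (add) RAW r3
  cy1 -> i1/i2 (add+xor) pair
  cy2 -> i3/i4 (mul+sub) pair
  cy3 -> i5 (st) no-port MEM/BR
  cy4 -> i6 (bne) no-port BR/MEM
  cy5 -> i7/i8 (st+sll) pair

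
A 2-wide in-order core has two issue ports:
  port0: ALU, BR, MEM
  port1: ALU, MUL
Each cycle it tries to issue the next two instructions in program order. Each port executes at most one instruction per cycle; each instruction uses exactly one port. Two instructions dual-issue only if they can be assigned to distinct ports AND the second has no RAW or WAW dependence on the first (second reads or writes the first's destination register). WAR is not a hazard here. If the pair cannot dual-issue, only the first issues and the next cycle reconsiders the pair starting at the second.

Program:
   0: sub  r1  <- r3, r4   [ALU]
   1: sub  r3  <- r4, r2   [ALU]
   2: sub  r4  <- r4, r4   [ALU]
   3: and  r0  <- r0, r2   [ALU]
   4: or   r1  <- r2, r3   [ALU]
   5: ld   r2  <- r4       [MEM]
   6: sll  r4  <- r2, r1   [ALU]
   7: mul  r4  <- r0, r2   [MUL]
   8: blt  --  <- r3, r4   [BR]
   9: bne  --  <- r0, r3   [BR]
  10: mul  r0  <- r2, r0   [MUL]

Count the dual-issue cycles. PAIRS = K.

c0: i0/i1 sub.ALU;sub.ALU  dual
c1: i2/i3 sub.ALU;and.ALU  dual
c2: i4/i5 or.ALU;ld.MEM  dual
c3: i6 sll.ALU  WAW r4
c4: i7 mul.MUL  RAW r4
c5: i8 blt.BR  no-port BR/BR
c6: i9/i10 bne.BR;mul.MUL  dual

PAIRS = 4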